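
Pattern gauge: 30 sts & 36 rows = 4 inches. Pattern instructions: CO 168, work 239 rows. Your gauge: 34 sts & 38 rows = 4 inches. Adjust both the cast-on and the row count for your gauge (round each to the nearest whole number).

Stitches: 168 × 34/30 = 190.40 → 190.
Rows: 239 × 38/36 = 252.28 → 252.

Cast on 190 stitches; work 252 rows.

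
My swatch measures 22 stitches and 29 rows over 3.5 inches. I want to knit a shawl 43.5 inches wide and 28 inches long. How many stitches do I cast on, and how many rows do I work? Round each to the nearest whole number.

Cast on 273 stitches and work 232 rows.

Stitch gauge = 22/3.5 = 6.286 sts/in; 43.5 × 6.286 = 273.43 → 273 sts.
Row gauge = 29/3.5 = 8.286 rows/in; 28 × 8.286 = 232.00 → 232 rows.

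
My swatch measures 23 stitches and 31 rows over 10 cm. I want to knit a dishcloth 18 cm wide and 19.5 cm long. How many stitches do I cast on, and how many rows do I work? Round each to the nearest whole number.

Stitch gauge = 23/10 = 2.3 sts/cm; 18 × 2.3 = 41.40 → 41 sts.
Row gauge = 31/10 = 3.1 rows/cm; 19.5 × 3.1 = 60.45 → 60 rows.

Cast on 41 stitches and work 60 rows.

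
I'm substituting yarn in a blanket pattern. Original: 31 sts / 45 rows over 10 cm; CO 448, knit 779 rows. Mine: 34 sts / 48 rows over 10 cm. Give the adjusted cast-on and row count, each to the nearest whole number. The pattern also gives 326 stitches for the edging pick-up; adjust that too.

Stitches: 448 × 34/31 = 491.35 → 491.
Rows: 779 × 48/45 = 830.93 → 831.
edging pick-up: 326 × 34/31 = 357.55 → 358.

Cast on 491 stitches; work 831 rows; edging pick-up 358 stitches.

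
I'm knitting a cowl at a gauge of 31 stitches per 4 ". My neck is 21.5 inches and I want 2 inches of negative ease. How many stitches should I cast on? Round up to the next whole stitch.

Finished = 21.5 − 2 = 19.5 in.
31 / 4 = 7.75 sts per inch.
19.50 × 7.75 = 151.12 sts.
→ 152 sts.

152 stitches.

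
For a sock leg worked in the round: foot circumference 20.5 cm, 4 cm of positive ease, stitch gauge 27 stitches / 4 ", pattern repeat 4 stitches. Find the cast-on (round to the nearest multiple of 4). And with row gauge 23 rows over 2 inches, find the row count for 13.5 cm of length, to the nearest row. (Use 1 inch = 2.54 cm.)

Cast on 64 stitches; work 61 rows.

Finished = 20.5 + 4 = 24.5 cm.
24.5 cm × 1/2.54 = 9.65 inches.
27/4 = 6.75 sts per in; 9.65 × 6.75 = 65.11 sts.
Nearest multiple of 4 → 64.
13.5 cm = 5.31 inches; × 11.5 = 61.12 → 61 rows.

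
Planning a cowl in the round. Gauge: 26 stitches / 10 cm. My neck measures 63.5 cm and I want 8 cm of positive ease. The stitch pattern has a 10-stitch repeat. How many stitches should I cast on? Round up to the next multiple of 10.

Finished = 63.5 + 8 = 71.5 cm.
26 / 10 = 2.6 sts/cm.
71.5 × 2.6 = 185.90 sts.
Next multiple of 10: 190.

CO 190 sts.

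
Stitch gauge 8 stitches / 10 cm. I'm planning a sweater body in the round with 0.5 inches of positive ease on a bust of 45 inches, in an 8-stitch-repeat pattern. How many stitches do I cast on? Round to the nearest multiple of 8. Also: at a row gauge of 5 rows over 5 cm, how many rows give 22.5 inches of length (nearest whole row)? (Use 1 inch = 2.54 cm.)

Cast on 96 stitches; work 57 rows.

Finished = 45 + 0.5 = 45.5 inches.
45.5 inches × 2.54 = 115.57 cm.
8/10 = 0.8 sts per cm; 115.57 × 0.8 = 92.46 sts.
Nearest multiple of 8 → 96.
22.5 inches = 57.15 cm; × 1 = 57.15 → 57 rows.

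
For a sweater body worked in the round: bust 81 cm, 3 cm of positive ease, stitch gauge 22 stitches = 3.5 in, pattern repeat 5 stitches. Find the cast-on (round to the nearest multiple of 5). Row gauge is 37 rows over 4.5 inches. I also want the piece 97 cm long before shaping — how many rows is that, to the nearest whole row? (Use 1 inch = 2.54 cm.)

Finished = 81 + 3 = 84 cm.
84 cm × 1/2.54 = 33.07 inches.
22/3.5 = 6.286 sts per in; 33.07 × 6.286 = 207.87 sts.
Nearest multiple of 5 → 210.
97 cm = 38.19 inches; × 8.222 = 314.00 → 314 rows.

Cast on 210 stitches; work 314 rows.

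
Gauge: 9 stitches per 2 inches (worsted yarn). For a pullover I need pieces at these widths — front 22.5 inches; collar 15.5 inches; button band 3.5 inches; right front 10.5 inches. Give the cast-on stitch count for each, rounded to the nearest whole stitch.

front 101; collar 70; button band 16; right front 47.

Rate = 9/2 = 4.5 sts per in.
front: 22.5 × 4.5 = 101.25 → 101.
collar: 15.5 × 4.5 = 69.75 → 70.
button band: 3.5 × 4.5 = 15.75 → 16.
right front: 10.5 × 4.5 = 47.25 → 47.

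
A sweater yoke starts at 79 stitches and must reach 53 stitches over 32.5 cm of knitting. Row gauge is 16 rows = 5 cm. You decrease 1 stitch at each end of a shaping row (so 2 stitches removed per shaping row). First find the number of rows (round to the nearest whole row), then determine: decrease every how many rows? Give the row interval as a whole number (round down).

Decrease every 8th row.

Rows = 32.5 × 3.2 = 104.0 → 104 rows.
Stitches to remove: 26 → 13 shaping rows (at 2 st each).
104 / 13 = 8.00 → every 8 rows.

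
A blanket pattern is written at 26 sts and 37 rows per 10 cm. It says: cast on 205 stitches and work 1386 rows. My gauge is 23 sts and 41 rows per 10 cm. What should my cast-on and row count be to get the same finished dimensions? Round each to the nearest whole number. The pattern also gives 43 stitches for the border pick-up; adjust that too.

Cast on 181 stitches; work 1536 rows; border pick-up 38 stitches.

Stitches: 205 × 23/26 = 181.35 → 181.
Rows: 1386 × 41/37 = 1535.84 → 1536.
border pick-up: 43 × 23/26 = 38.04 → 38.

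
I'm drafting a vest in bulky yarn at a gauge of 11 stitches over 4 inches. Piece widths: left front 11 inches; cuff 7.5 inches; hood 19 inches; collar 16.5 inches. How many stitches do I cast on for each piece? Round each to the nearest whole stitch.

left front 30; cuff 21; hood 52; collar 45.

Rate = 11/4 = 2.75 sts per in.
left front: 11 × 2.75 = 30.25 → 30.
cuff: 7.5 × 2.75 = 20.62 → 21.
hood: 19 × 2.75 = 52.25 → 52.
collar: 16.5 × 2.75 = 45.38 → 45.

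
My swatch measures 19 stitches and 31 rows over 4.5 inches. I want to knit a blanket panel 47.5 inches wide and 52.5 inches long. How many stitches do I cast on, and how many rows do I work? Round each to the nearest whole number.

Cast on 201 stitches and work 362 rows.

Stitch gauge = 19/4.5 = 4.222 sts/in; 47.5 × 4.222 = 200.56 → 201 sts.
Row gauge = 31/4.5 = 6.889 rows/in; 52.5 × 6.889 = 361.67 → 362 rows.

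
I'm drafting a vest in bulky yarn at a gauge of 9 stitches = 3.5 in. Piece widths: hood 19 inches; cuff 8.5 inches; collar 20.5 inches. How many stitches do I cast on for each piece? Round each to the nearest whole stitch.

hood 49; cuff 22; collar 53.

Rate = 9/3.5 = 2.571 sts per in.
hood: 19 × 2.571 = 48.86 → 49.
cuff: 8.5 × 2.571 = 21.86 → 22.
collar: 20.5 × 2.571 = 52.71 → 53.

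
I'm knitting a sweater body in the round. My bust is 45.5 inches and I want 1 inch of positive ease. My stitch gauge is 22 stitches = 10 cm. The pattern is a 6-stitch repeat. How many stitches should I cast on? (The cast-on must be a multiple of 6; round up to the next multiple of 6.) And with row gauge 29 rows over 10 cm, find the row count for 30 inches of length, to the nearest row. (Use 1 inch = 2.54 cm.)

Finished = 45.5 + 1 = 46.5 inches.
46.5 inches × 2.54 = 118.11 cm.
22/10 = 2.2 sts per cm; 118.11 × 2.2 = 259.84 sts.
Next multiple of 6 → 264.
30 inches = 76.20 cm; × 2.9 = 220.98 → 221 rows.

Cast on 264 stitches; work 221 rows.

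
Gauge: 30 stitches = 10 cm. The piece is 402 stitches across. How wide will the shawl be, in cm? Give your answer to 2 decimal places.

30 stitches / 10 cm = 3 stitches per cm.
402 / 3 = 134.000 cm.

134.00 cm.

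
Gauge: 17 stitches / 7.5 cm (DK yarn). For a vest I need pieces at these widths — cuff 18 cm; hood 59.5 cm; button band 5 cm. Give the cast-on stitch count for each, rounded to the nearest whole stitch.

cuff 41; hood 135; button band 11.

Rate = 17/7.5 = 2.267 sts per cm.
cuff: 18 × 2.267 = 40.80 → 41.
hood: 59.5 × 2.267 = 134.87 → 135.
button band: 5 × 2.267 = 11.33 → 11.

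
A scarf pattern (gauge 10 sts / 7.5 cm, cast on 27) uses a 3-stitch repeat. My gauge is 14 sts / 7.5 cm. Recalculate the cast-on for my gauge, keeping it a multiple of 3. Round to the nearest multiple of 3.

CO 39 sts.

27 × 14 / 10 = 37.80.
Nearest multiple of 3: 39.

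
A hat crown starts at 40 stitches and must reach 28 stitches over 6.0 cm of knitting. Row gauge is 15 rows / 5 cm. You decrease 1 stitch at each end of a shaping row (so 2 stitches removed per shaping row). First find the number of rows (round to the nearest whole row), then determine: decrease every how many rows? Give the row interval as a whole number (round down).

Decrease every 3rd row.

Rows = 6.0 × 3 = 18.0 → 18 rows.
Stitches to remove: 12 → 6 shaping rows (at 2 st each).
18 / 6 = 3.00 → every 3 rows.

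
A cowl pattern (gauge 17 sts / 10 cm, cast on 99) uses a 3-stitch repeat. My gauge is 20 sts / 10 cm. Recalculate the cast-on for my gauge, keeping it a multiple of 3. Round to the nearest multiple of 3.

99 × 20 / 17 = 116.47.
Nearest multiple of 3: 117.

CO 117 sts.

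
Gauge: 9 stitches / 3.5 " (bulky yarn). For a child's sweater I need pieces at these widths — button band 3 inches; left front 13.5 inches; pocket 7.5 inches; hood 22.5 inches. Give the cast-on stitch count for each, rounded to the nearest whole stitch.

Rate = 9/3.5 = 2.571 sts per in.
button band: 3 × 2.571 = 7.71 → 8.
left front: 13.5 × 2.571 = 34.71 → 35.
pocket: 7.5 × 2.571 = 19.29 → 19.
hood: 22.5 × 2.571 = 57.86 → 58.

button band 8; left front 35; pocket 19; hood 58.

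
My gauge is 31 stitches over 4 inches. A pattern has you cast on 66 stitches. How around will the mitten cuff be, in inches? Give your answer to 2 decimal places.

31 stitches / 4 inch = 7.75 stitches per inch.
66 / 7.75 = 8.516 inches.

8.52 inches.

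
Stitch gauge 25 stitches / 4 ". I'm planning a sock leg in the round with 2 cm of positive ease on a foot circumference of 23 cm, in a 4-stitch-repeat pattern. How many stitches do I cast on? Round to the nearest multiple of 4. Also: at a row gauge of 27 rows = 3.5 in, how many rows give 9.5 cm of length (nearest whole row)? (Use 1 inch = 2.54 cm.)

Cast on 60 stitches; work 29 rows.

Finished = 23 + 2 = 25 cm.
25 cm × 1/2.54 = 9.84 inches.
25/4 = 6.25 sts per in; 9.84 × 6.25 = 61.52 sts.
Nearest multiple of 4 → 60.
9.5 cm = 3.74 inches; × 7.714 = 28.85 → 29 rows.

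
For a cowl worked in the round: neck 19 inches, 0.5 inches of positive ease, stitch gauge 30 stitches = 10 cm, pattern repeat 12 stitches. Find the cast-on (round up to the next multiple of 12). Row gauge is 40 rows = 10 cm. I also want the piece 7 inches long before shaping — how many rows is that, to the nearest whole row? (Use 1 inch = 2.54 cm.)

Finished = 19 + 0.5 = 19.5 inches.
19.5 inches × 2.54 = 49.53 cm.
30/10 = 3 sts per cm; 49.53 × 3 = 148.59 sts.
Next multiple of 12 → 156.
7 inches = 17.78 cm; × 4 = 71.12 → 71 rows.

Cast on 156 stitches; work 71 rows.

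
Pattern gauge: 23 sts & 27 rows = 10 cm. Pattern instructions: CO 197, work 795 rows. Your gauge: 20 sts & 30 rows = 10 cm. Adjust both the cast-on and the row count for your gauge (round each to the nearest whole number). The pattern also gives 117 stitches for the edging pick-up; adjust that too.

Stitches: 197 × 20/23 = 171.30 → 171.
Rows: 795 × 30/27 = 883.33 → 883.
edging pick-up: 117 × 20/23 = 101.74 → 102.

Cast on 171 stitches; work 883 rows; edging pick-up 102 stitches.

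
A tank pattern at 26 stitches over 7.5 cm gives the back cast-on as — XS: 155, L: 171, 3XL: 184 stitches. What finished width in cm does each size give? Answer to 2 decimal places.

26/7.5 = 3.467 sts per cm.
XS: 155 / 3.467 = 44.712 → 44.71 cm.
L: 171 / 3.467 = 49.327 → 49.33 cm.
3XL: 184 / 3.467 = 53.077 → 53.08 cm.

XS 44.71 cm; L 49.33 cm; 3XL 53.08 cm.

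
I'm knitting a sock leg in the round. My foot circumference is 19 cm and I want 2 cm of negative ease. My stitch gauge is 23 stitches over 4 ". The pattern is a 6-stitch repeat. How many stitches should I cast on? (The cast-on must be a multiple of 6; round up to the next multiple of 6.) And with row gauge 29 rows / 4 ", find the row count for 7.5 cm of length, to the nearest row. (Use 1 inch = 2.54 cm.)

Cast on 42 stitches; work 21 rows.

Finished = 19 − 2 = 17 cm.
17 cm × 1/2.54 = 6.69 inches.
23/4 = 5.75 sts per in; 6.69 × 5.75 = 38.48 sts.
Next multiple of 6 → 42.
7.5 cm = 2.95 inches; × 7.25 = 21.41 → 21 rows.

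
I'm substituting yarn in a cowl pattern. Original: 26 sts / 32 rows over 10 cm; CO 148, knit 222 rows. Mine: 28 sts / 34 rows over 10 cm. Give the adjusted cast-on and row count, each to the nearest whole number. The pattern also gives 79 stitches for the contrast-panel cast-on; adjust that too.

Cast on 159 stitches; work 236 rows; contrast-panel cast-on 85 stitches.

Stitches: 148 × 28/26 = 159.38 → 159.
Rows: 222 × 34/32 = 235.88 → 236.
contrast-panel cast-on: 79 × 28/26 = 85.08 → 85.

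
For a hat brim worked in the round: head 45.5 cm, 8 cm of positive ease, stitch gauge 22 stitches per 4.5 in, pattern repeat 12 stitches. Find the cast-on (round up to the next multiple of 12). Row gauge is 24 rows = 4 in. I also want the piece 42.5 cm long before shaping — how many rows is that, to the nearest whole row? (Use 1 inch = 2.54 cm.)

Cast on 108 stitches; work 100 rows.

Finished = 45.5 + 8 = 53.5 cm.
53.5 cm × 1/2.54 = 21.06 inches.
22/4.5 = 4.889 sts per in; 21.06 × 4.889 = 102.97 sts.
Next multiple of 12 → 108.
42.5 cm = 16.73 inches; × 6 = 100.39 → 100 rows.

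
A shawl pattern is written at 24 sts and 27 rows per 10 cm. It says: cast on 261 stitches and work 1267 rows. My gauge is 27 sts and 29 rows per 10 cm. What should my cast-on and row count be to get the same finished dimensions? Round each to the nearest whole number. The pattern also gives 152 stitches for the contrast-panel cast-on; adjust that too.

Cast on 294 stitches; work 1361 rows; contrast-panel cast-on 171 stitches.

Stitches: 261 × 27/24 = 293.62 → 294.
Rows: 1267 × 29/27 = 1360.85 → 1361.
contrast-panel cast-on: 152 × 27/24 = 171.00 → 171.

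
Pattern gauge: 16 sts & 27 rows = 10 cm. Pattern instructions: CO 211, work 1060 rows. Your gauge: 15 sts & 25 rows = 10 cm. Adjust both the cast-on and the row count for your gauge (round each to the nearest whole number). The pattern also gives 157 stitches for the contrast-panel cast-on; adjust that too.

Cast on 198 stitches; work 981 rows; contrast-panel cast-on 147 stitches.

Stitches: 211 × 15/16 = 197.81 → 198.
Rows: 1060 × 25/27 = 981.48 → 981.
contrast-panel cast-on: 157 × 15/16 = 147.19 → 147.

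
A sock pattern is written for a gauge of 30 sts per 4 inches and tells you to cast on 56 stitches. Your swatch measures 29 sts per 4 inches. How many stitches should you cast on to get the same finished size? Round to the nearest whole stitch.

CO 54 sts.

Scale factor = 29 / 30 = 0.967.
56 × 29 / 30 = 54.13 sts.
→ 54 sts.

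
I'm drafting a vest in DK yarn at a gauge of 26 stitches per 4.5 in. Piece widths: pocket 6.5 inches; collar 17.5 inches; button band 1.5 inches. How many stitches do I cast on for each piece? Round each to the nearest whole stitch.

pocket 38; collar 101; button band 9.

Rate = 26/4.5 = 5.778 sts per in.
pocket: 6.5 × 5.778 = 37.56 → 38.
collar: 17.5 × 5.778 = 101.11 → 101.
button band: 1.5 × 5.778 = 8.67 → 9.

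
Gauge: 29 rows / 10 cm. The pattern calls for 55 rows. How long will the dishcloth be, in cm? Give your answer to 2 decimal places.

29 rows / 10 cm = 2.9 rows per cm.
55 / 2.9 = 18.966 cm.

18.97 cm.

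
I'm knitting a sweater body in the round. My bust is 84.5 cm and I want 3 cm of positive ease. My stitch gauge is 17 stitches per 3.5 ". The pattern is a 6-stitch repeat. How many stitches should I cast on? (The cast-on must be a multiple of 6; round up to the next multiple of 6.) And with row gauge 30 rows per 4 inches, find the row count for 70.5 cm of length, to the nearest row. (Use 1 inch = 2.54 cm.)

Finished = 84.5 + 3 = 87.5 cm.
87.5 cm × 1/2.54 = 34.45 inches.
17/3.5 = 4.857 sts per in; 34.45 × 4.857 = 167.32 sts.
Next multiple of 6 → 168.
70.5 cm = 27.76 inches; × 7.5 = 208.17 → 208 rows.

Cast on 168 stitches; work 208 rows.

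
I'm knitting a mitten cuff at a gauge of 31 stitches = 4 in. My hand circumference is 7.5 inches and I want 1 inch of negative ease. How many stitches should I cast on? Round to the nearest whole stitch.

Finished = 7.5 − 1 = 6.5 in.
31 / 4 = 7.75 sts per inch.
6.50 × 7.75 = 50.38 sts.
→ 50 sts.

50 stitches.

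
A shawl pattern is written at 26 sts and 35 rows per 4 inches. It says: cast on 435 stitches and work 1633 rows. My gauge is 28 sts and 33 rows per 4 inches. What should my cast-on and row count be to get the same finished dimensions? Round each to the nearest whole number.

Cast on 468 stitches; work 1540 rows.

Stitches: 435 × 28/26 = 468.46 → 468.
Rows: 1633 × 33/35 = 1539.69 → 1540.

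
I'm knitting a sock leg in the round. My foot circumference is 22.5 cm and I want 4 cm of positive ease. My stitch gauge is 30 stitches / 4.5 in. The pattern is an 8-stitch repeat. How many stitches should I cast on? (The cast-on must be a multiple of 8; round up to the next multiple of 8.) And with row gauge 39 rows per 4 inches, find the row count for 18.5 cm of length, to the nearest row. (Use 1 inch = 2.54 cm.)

Cast on 72 stitches; work 71 rows.

Finished = 22.5 + 4 = 26.5 cm.
26.5 cm × 1/2.54 = 10.43 inches.
30/4.5 = 6.667 sts per in; 10.43 × 6.667 = 69.55 sts.
Next multiple of 8 → 72.
18.5 cm = 7.28 inches; × 9.75 = 71.01 → 71 rows.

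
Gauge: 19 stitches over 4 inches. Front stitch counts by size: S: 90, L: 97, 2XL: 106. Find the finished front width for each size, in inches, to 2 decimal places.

19/4 = 4.75 sts per in.
S: 90 / 4.75 = 18.947 → 18.95 in.
L: 97 / 4.75 = 20.421 → 20.42 in.
2XL: 106 / 4.75 = 22.316 → 22.32 in.

S 18.95 inches; L 20.42 inches; 2XL 22.32 inches.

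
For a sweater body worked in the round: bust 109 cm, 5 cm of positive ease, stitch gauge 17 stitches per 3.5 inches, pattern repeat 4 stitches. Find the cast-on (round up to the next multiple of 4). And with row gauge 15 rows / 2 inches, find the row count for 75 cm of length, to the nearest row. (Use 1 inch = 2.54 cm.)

Cast on 220 stitches; work 221 rows.

Finished = 109 + 5 = 114 cm.
114 cm × 1/2.54 = 44.88 inches.
17/3.5 = 4.857 sts per in; 44.88 × 4.857 = 218.00 sts.
Next multiple of 4 → 220.
75 cm = 29.53 inches; × 7.5 = 221.46 → 221 rows.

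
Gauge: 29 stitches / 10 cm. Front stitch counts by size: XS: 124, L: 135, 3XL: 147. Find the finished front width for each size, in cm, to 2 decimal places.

29/10 = 2.9 sts per cm.
XS: 124 / 2.9 = 42.759 → 42.76 cm.
L: 135 / 2.9 = 46.552 → 46.55 cm.
3XL: 147 / 2.9 = 50.690 → 50.69 cm.

XS 42.76 cm; L 46.55 cm; 3XL 50.69 cm.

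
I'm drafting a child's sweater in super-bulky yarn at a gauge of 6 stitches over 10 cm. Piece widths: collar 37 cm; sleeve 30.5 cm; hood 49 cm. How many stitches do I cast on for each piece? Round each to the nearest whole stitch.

collar 22; sleeve 18; hood 29.

Rate = 6/10 = 0.6 sts per cm.
collar: 37 × 0.6 = 22.20 → 22.
sleeve: 30.5 × 0.6 = 18.30 → 18.
hood: 49 × 0.6 = 29.40 → 29.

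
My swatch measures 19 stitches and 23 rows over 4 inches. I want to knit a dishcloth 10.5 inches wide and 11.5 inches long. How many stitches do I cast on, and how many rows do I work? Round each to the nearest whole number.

Stitch gauge = 19/4 = 4.75 sts/in; 10.5 × 4.75 = 49.88 → 50 sts.
Row gauge = 23/4 = 5.75 rows/in; 11.5 × 5.75 = 66.12 → 66 rows.

Cast on 50 stitches and work 66 rows.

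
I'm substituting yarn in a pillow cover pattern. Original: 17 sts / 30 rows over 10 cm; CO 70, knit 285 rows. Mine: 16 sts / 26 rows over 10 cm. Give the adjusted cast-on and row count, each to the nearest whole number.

Cast on 66 stitches; work 247 rows.

Stitches: 70 × 16/17 = 65.88 → 66.
Rows: 285 × 26/30 = 247.00 → 247.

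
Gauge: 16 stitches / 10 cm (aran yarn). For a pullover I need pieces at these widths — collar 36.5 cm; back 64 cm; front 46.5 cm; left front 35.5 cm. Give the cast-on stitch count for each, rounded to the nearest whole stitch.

Rate = 16/10 = 1.6 sts per cm.
collar: 36.5 × 1.6 = 58.40 → 58.
back: 64 × 1.6 = 102.40 → 102.
front: 46.5 × 1.6 = 74.40 → 74.
left front: 35.5 × 1.6 = 56.80 → 57.

collar 58; back 102; front 74; left front 57.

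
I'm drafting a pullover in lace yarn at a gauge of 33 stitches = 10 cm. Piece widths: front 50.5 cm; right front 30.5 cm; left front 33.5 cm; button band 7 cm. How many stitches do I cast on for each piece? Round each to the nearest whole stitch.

front 167; right front 101; left front 111; button band 23.

Rate = 33/10 = 3.3 sts per cm.
front: 50.5 × 3.3 = 166.65 → 167.
right front: 30.5 × 3.3 = 100.65 → 101.
left front: 33.5 × 3.3 = 110.55 → 111.
button band: 7 × 3.3 = 23.10 → 23.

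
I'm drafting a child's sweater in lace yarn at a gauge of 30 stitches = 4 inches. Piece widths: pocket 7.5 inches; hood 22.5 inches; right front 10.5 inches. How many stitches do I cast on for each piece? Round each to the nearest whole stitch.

pocket 56; hood 169; right front 79.

Rate = 30/4 = 7.5 sts per in.
pocket: 7.5 × 7.5 = 56.25 → 56.
hood: 22.5 × 7.5 = 168.75 → 169.
right front: 10.5 × 7.5 = 78.75 → 79.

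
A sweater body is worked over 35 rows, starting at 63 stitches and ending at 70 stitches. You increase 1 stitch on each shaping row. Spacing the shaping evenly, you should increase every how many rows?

Increase every 5th row.

Stitches to add: |70 − 63| = 7.
Shaping rows needed: 7 / 1 = 7.
35 rows / 7 = every 5 rows.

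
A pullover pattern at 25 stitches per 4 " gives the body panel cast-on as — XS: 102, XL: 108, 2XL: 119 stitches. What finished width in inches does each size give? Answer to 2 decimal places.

25/4 = 6.25 sts per in.
XS: 102 / 6.25 = 16.320 → 16.32 in.
XL: 108 / 6.25 = 17.280 → 17.28 in.
2XL: 119 / 6.25 = 19.040 → 19.04 in.

XS 16.32 inches; XL 17.28 inches; 2XL 19.04 inches.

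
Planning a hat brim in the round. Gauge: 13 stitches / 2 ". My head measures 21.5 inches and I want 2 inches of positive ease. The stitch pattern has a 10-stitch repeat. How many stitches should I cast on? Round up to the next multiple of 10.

Cast on 160 stitches.

Finished = 21.5 + 2 = 23.5 inches.
13 / 2 = 6.5 sts/in.
23.5 × 6.5 = 152.75 sts.
Next multiple of 10: 160.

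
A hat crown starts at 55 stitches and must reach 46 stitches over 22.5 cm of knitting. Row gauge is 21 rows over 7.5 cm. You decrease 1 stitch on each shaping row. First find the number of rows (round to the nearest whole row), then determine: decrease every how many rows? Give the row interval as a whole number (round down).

Rows = 22.5 × 2.8 = 63.0 → 63 rows.
Stitches to remove: 9 → 9 shaping rows (at 1 st each).
63 / 9 = 7.00 → every 7 rows.

Decrease every 7th row.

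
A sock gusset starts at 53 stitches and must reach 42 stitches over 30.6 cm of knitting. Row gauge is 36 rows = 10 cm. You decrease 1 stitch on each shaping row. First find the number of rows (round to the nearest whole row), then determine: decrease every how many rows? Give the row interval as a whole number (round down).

Rows = 30.6 × 3.6 = 110.2 → 110 rows.
Stitches to remove: 11 → 11 shaping rows (at 1 st each).
110 / 11 = 10.00 → every 10 rows.

Decrease every 10th row.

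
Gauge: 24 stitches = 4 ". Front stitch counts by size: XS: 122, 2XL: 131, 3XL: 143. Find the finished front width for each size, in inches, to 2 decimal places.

XS 20.33 inches; 2XL 21.83 inches; 3XL 23.83 inches.

24/4 = 6 sts per in.
XS: 122 / 6 = 20.333 → 20.33 in.
2XL: 131 / 6 = 21.833 → 21.83 in.
3XL: 143 / 6 = 23.833 → 23.83 in.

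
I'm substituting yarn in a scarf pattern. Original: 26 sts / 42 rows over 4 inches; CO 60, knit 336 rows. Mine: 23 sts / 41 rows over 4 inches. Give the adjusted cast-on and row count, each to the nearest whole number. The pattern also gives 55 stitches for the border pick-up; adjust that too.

Stitches: 60 × 23/26 = 53.08 → 53.
Rows: 336 × 41/42 = 328.00 → 328.
border pick-up: 55 × 23/26 = 48.65 → 49.

Cast on 53 stitches; work 328 rows; border pick-up 49 stitches.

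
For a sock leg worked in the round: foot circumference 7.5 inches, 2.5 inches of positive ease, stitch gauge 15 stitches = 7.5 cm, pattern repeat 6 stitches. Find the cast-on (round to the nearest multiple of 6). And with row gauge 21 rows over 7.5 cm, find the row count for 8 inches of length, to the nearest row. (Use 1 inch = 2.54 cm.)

Cast on 48 stitches; work 57 rows.

Finished = 7.5 + 2.5 = 10 inches.
10 inches × 2.54 = 25.40 cm.
15/7.5 = 2 sts per cm; 25.40 × 2 = 50.80 sts.
Nearest multiple of 6 → 48.
8 inches = 20.32 cm; × 2.8 = 56.90 → 57 rows.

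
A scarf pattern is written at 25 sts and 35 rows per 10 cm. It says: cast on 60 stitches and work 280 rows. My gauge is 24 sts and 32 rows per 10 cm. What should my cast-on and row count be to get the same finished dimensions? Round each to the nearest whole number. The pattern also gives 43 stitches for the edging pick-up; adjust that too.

Stitches: 60 × 24/25 = 57.60 → 58.
Rows: 280 × 32/35 = 256.00 → 256.
edging pick-up: 43 × 24/25 = 41.28 → 41.

Cast on 58 stitches; work 256 rows; edging pick-up 41 stitches.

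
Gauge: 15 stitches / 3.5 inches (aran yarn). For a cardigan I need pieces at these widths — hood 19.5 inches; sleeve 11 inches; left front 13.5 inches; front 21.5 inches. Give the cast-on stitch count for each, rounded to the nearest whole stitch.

Rate = 15/3.5 = 4.286 sts per in.
hood: 19.5 × 4.286 = 83.57 → 84.
sleeve: 11 × 4.286 = 47.14 → 47.
left front: 13.5 × 4.286 = 57.86 → 58.
front: 21.5 × 4.286 = 92.14 → 92.

hood 84; sleeve 47; left front 58; front 92.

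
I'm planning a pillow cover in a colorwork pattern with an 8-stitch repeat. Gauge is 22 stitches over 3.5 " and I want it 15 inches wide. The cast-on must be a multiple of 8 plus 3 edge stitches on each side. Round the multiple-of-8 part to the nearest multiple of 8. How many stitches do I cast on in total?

22 / 3.5 = 6.286 sts per inch.
15 × 6.286 = 94.29 sts.
Less 6 edge sts → 88.29 for the repeat.
Nearest multiple of 8: 88.
Add back 6 edge sts → 94.

CO 94 sts.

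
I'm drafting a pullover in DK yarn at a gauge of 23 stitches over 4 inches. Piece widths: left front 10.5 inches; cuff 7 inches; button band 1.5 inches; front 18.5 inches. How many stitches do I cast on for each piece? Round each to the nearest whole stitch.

Rate = 23/4 = 5.75 sts per in.
left front: 10.5 × 5.75 = 60.38 → 60.
cuff: 7 × 5.75 = 40.25 → 40.
button band: 1.5 × 5.75 = 8.62 → 9.
front: 18.5 × 5.75 = 106.38 → 106.

left front 60; cuff 40; button band 9; front 106.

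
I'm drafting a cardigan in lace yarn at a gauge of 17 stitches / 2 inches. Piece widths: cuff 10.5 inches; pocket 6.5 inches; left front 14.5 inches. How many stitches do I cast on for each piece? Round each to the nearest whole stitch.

cuff 89; pocket 55; left front 123.

Rate = 17/2 = 8.5 sts per in.
cuff: 10.5 × 8.5 = 89.25 → 89.
pocket: 6.5 × 8.5 = 55.25 → 55.
left front: 14.5 × 8.5 = 123.25 → 123.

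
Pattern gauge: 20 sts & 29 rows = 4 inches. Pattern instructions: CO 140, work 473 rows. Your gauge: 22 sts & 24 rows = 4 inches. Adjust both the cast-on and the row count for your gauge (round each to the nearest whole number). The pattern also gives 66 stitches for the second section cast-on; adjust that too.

Cast on 154 stitches; work 391 rows; second section cast-on 73 stitches.

Stitches: 140 × 22/20 = 154.00 → 154.
Rows: 473 × 24/29 = 391.45 → 391.
second section cast-on: 66 × 22/20 = 72.60 → 73.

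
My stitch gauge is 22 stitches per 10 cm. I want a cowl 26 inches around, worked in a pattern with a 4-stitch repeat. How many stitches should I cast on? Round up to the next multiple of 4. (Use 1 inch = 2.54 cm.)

CO 148 sts.

26 in = 26 × 2.54 = 66.04 cm.
22 / 10 = 2.2 sts/cm.
66.04 × 2.2 = 145.29 sts.
→ 148.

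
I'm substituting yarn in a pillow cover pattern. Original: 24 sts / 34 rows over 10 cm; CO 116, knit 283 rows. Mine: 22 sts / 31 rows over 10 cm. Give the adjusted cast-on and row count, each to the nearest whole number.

Cast on 106 stitches; work 258 rows.

Stitches: 116 × 22/24 = 106.33 → 106.
Rows: 283 × 31/34 = 258.03 → 258.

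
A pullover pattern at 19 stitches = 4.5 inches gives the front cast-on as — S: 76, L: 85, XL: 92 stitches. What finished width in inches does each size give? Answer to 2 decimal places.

S 18.00 inches; L 20.13 inches; XL 21.79 inches.

19/4.5 = 4.222 sts per in.
S: 76 / 4.222 = 18.000 → 18.00 in.
L: 85 / 4.222 = 20.132 → 20.13 in.
XL: 92 / 4.222 = 21.789 → 21.79 in.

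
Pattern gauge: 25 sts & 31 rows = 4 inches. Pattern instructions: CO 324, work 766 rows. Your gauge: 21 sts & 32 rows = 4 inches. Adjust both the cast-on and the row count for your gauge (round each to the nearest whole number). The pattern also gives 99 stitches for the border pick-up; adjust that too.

Cast on 272 stitches; work 791 rows; border pick-up 83 stitches.

Stitches: 324 × 21/25 = 272.16 → 272.
Rows: 766 × 32/31 = 790.71 → 791.
border pick-up: 99 × 21/25 = 83.16 → 83.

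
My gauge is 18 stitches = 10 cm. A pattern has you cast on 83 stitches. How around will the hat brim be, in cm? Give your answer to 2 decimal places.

46.11 cm.

18 stitches / 10 cm = 1.8 stitches per cm.
83 / 1.8 = 46.111 cm.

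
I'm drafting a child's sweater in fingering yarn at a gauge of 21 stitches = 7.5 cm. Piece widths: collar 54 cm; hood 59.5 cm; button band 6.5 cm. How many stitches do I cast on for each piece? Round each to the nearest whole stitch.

Rate = 21/7.5 = 2.8 sts per cm.
collar: 54 × 2.8 = 151.20 → 151.
hood: 59.5 × 2.8 = 166.60 → 167.
button band: 6.5 × 2.8 = 18.20 → 18.

collar 151; hood 167; button band 18.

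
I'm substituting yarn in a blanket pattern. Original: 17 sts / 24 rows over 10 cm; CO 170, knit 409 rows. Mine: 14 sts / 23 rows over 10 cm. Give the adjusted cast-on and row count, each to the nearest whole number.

Cast on 140 stitches; work 392 rows.

Stitches: 170 × 14/17 = 140.00 → 140.
Rows: 409 × 23/24 = 391.96 → 392.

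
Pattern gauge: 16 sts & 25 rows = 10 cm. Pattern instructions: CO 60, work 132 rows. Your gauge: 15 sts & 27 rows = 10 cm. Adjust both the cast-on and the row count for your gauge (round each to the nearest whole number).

Cast on 56 stitches; work 143 rows.

Stitches: 60 × 15/16 = 56.25 → 56.
Rows: 132 × 27/25 = 142.56 → 143.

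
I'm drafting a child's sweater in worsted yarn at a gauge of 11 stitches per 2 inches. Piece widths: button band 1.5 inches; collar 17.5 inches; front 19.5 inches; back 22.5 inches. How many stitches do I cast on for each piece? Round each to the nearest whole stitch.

button band 8; collar 96; front 107; back 124.

Rate = 11/2 = 5.5 sts per in.
button band: 1.5 × 5.5 = 8.25 → 8.
collar: 17.5 × 5.5 = 96.25 → 96.
front: 19.5 × 5.5 = 107.25 → 107.
back: 22.5 × 5.5 = 123.75 → 124.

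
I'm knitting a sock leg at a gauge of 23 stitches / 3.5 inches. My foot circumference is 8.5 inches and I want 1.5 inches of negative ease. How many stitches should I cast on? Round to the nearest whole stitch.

Finished = 8.5 − 1.5 = 7 in.
23 / 3.5 = 6.571 sts per inch.
7.00 × 6.571 = 46.00 sts.

46 stitches.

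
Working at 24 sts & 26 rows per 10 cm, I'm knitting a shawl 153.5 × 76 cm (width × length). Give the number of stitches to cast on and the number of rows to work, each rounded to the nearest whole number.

Stitch gauge = 24/10 = 2.4 sts/cm; 153.5 × 2.4 = 368.40 → 368 sts.
Row gauge = 26/10 = 2.6 rows/cm; 76 × 2.6 = 197.60 → 198 rows.

Cast on 368 stitches and work 198 rows.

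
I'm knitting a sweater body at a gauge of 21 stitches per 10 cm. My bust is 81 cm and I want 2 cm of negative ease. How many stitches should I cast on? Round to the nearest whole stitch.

Finished = 81 − 2 = 79 cm.
21 / 10 = 2.1 sts per cm.
79.00 × 2.1 = 165.90 sts.
→ 166 sts.

Cast on 166 stitches.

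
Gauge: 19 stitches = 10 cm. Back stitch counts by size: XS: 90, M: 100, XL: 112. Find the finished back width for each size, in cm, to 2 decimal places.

19/10 = 1.9 sts per cm.
XS: 90 / 1.9 = 47.368 → 47.37 cm.
M: 100 / 1.9 = 52.632 → 52.63 cm.
XL: 112 / 1.9 = 58.947 → 58.95 cm.

XS 47.37 cm; M 52.63 cm; XL 58.95 cm.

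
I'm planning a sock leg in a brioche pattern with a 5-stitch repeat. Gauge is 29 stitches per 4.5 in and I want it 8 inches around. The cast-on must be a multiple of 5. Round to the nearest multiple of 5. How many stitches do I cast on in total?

50 stitches.

29 / 4.5 = 6.444 sts per inch.
8 × 6.444 = 51.56 sts.
Nearest multiple of 5: 50.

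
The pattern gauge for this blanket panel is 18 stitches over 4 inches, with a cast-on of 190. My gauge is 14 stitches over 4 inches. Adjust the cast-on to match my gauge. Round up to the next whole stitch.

Scale factor = 14 / 18 = 0.778.
190 × 14 / 18 = 147.78 sts.
→ 148 sts.

148 stitches.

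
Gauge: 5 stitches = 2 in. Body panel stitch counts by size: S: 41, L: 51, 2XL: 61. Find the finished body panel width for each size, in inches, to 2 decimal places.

S 16.40 inches; L 20.40 inches; 2XL 24.40 inches.

5/2 = 2.5 sts per in.
S: 41 / 2.5 = 16.400 → 16.40 in.
L: 51 / 2.5 = 20.400 → 20.40 in.
2XL: 61 / 2.5 = 24.400 → 24.40 in.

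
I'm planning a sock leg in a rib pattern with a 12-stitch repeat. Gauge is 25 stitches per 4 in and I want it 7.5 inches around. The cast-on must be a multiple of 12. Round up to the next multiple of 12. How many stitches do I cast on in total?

CO 48 sts.

25 / 4 = 6.25 sts per inch.
7.5 × 6.25 = 46.88 sts.
Next multiple of 12: 48.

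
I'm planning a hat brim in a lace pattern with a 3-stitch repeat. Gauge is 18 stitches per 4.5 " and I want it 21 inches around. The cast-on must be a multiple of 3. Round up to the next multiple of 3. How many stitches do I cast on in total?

Cast on 84 stitches.

18 / 4.5 = 4 sts per inch.
21 × 4 = 84.00 sts.
Next multiple of 3: 84.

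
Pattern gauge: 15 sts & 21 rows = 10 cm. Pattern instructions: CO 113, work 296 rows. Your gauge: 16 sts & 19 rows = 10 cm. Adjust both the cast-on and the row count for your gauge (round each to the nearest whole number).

Stitches: 113 × 16/15 = 120.53 → 121.
Rows: 296 × 19/21 = 267.81 → 268.

Cast on 121 stitches; work 268 rows.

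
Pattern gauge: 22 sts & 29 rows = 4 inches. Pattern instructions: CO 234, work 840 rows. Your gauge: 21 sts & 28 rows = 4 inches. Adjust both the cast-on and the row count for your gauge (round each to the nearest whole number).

Stitches: 234 × 21/22 = 223.36 → 223.
Rows: 840 × 28/29 = 811.03 → 811.

Cast on 223 stitches; work 811 rows.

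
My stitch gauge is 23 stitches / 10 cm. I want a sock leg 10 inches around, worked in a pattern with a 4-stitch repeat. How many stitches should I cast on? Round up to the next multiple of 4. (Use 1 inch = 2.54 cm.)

10 in = 10 × 2.54 = 25.40 cm.
23 / 10 = 2.3 sts/cm.
25.40 × 2.3 = 58.42 sts.
→ 60.

Cast on 60 stitches.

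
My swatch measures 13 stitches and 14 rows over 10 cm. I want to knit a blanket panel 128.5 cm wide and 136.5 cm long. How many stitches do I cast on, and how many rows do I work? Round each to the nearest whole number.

Cast on 167 stitches and work 191 rows.

Stitch gauge = 13/10 = 1.3 sts/cm; 128.5 × 1.3 = 167.05 → 167 sts.
Row gauge = 14/10 = 1.4 rows/cm; 136.5 × 1.4 = 191.10 → 191 rows.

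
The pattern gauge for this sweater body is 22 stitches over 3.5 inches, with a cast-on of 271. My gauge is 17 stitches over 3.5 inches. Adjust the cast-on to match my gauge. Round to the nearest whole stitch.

Cast on 209 stitches.

Scale factor = 17 / 22 = 0.773.
271 × 17 / 22 = 209.41 sts.
→ 209 sts.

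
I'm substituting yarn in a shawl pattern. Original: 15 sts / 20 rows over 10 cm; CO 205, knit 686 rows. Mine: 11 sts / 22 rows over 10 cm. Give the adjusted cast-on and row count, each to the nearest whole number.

Stitches: 205 × 11/15 = 150.33 → 150.
Rows: 686 × 22/20 = 754.60 → 755.

Cast on 150 stitches; work 755 rows.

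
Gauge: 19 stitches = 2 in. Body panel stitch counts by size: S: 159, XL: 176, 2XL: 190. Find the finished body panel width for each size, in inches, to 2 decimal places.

19/2 = 9.5 sts per in.
S: 159 / 9.5 = 16.737 → 16.74 in.
XL: 176 / 9.5 = 18.526 → 18.53 in.
2XL: 190 / 9.5 = 20.000 → 20.00 in.

S 16.74 inches; XL 18.53 inches; 2XL 20.00 inches.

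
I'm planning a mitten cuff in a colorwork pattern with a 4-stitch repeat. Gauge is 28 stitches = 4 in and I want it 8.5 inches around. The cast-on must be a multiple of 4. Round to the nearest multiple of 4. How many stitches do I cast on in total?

28 / 4 = 7 sts per inch.
8.5 × 7 = 59.50 sts.
Nearest multiple of 4: 60.

Cast on 60 stitches.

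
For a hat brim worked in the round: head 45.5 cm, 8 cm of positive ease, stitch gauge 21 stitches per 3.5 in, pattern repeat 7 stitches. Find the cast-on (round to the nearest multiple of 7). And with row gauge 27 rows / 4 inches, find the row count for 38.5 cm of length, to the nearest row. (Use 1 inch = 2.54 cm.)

Cast on 126 stitches; work 102 rows.

Finished = 45.5 + 8 = 53.5 cm.
53.5 cm × 1/2.54 = 21.06 inches.
21/3.5 = 6 sts per in; 21.06 × 6 = 126.38 sts.
Nearest multiple of 7 → 126.
38.5 cm = 15.16 inches; × 6.75 = 102.31 → 102 rows.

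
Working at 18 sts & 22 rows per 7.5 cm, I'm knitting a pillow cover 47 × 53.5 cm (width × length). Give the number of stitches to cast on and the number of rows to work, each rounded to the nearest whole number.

Stitch gauge = 18/7.5 = 2.4 sts/cm; 47 × 2.4 = 112.80 → 113 sts.
Row gauge = 22/7.5 = 2.933 rows/cm; 53.5 × 2.933 = 156.93 → 157 rows.

Cast on 113 stitches and work 157 rows.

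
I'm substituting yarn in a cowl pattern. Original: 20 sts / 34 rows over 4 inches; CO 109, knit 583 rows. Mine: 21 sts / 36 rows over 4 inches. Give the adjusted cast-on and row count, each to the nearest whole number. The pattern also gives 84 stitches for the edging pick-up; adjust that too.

Stitches: 109 × 21/20 = 114.45 → 114.
Rows: 583 × 36/34 = 617.29 → 617.
edging pick-up: 84 × 21/20 = 88.20 → 88.

Cast on 114 stitches; work 617 rows; edging pick-up 88 stitches.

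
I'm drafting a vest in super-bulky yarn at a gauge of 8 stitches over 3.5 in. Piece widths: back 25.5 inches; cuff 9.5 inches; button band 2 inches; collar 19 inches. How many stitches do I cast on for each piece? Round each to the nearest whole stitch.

Rate = 8/3.5 = 2.286 sts per in.
back: 25.5 × 2.286 = 58.29 → 58.
cuff: 9.5 × 2.286 = 21.71 → 22.
button band: 2 × 2.286 = 4.57 → 5.
collar: 19 × 2.286 = 43.43 → 43.

back 58; cuff 22; button band 5; collar 43.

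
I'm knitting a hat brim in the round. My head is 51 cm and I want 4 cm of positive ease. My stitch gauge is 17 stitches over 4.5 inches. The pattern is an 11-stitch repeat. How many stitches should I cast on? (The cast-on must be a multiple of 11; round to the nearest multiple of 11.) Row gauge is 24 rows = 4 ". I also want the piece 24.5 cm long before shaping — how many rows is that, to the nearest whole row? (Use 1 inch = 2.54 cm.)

Cast on 77 stitches; work 58 rows.

Finished = 51 + 4 = 55 cm.
55 cm × 1/2.54 = 21.65 inches.
17/4.5 = 3.778 sts per in; 21.65 × 3.778 = 81.80 sts.
Nearest multiple of 11 → 77.
24.5 cm = 9.65 inches; × 6 = 57.87 → 58 rows.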